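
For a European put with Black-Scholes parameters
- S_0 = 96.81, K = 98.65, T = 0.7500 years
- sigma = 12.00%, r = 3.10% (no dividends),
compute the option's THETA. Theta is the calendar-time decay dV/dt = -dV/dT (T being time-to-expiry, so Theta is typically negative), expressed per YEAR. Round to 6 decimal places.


Answer: Theta = -1.158708

Derivation:
d1 = 0.0945128382; d2 = -0.0094102103
phi(d1) = 0.3971644424; exp(-qT) = 1.0000000000; exp(-rT) = 0.9770181987
Theta = -S*exp(-qT)*phi(d1)*sigma/(2*sqrt(T)) + r*K*exp(-rT)*N(-d2) - q*S*exp(-qT)*N(-d1)
N(-d1) = 0.4623508923; N(-d2) = 0.5037540753; sqrt(T) = 0.8660254038
Term 1 = -96.8100 * 1.0000000000 * 0.3971644424 * 0.1200 / (2 * 0.8660254038) = -2.6638587852
Term 2 = 0.0310 * 98.6500 * 0.9770181987 * 0.5037540753 = 1.5051507844
Term 3 = 0 (no dividend yield, q = 0)
Theta = -2.6638587852 + (1.5051507844) + (0.0000000000) = -1.158708


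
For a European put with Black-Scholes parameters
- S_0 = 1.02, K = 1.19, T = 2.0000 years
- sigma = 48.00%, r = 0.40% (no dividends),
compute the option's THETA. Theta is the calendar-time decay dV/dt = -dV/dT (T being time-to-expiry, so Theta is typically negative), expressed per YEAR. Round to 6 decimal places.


d1 = 0.1241109700; d2 = -0.5547115399
phi(d1) = 0.3958815219; exp(-qT) = 1.0000000000; exp(-rT) = 0.9920319148
Theta = -S*exp(-qT)*phi(d1)*sigma/(2*sqrt(T)) + r*K*exp(-rT)*N(-d2) - q*S*exp(-qT)*N(-d1)
N(-d1) = 0.4506137063; N(-d2) = 0.7104540092; sqrt(T) = 1.4142135624
Term 1 = -1.0200 * 1.0000000000 * 0.3958815219 * 0.4800 / (2 * 1.4142135624) = -0.0685269885
Term 2 = 0.0040 * 1.1900 * 0.9920319148 * 0.7104540092 = 0.0033548149
Term 3 = 0 (no dividend yield, q = 0)
Theta = -0.0685269885 + (0.0033548149) + (0.0000000000) = -0.065172

Answer: Theta = -0.065172


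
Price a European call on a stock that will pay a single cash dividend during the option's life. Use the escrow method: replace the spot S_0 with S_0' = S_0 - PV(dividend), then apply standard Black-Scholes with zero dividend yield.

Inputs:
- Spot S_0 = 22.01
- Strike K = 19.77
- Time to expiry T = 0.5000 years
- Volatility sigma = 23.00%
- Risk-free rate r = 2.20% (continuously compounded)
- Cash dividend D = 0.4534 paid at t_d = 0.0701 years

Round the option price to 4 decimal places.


Answer: Price = 2.5660

Derivation:
PV(D) = D * exp(-r * t_d) = 0.4534 * 0.99845899 = 0.45270131
S_0' = S_0 - PV(D) = 22.0100 - 0.45270131 = 21.55729869
d1 = (ln(S_0'/K) + (r + sigma^2/2)*T) / (sigma*sqrt(T)) = 0.68112097
d2 = d1 - sigma*sqrt(T) = 0.51848641
exp(-rT) = 0.98906028
N(d1) = 0.75210252; N(d2) = 0.69794053
C = S_0' * N(d1) - K * exp(-rT) * N(d2) = 21.55729869 * 0.75210252 - 19.7700 * 0.98906028 * 0.69794053 = 2.5660


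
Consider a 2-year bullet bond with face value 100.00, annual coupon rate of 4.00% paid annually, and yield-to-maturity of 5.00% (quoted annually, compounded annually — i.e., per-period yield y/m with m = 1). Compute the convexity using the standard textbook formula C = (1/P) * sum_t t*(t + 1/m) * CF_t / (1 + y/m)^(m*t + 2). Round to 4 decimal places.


Answer: Convexity = 5.3013

Derivation:
Coupon per period c = face * coupon_rate / m = 4.000000
Periods per year m = 1; per-period yield y/m = 0.050000
Number of cashflows N = 2
Cashflows (t years, CF_t, discount factor 1/(1+y/m)^(m*t), PV):
  t = 1.0000: CF_t = 4.000000, DF = 0.952381, PV = 3.809524
  t = 2.0000: CF_t = 104.000000, DF = 0.907029, PV = 94.331066
Price P = sum_t PV_t = 98.140590
Convexity numerator sum_t t*(t + 1/m) * CF_t / (1+y/m)^(m*t + 2):
  t = 1.0000: term = 6.910701
  t = 2.0000: term = 513.366344
Convexity = (1/P) * sum = 520.277045 / 98.140590 = 5.301344


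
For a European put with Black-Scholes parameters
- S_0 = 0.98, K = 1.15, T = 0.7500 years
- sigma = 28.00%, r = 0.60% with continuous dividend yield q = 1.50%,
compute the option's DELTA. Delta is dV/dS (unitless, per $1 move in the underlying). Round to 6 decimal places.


d1 = -0.5662760712; d2 = -0.8087631842
phi(d1) = 0.3398425599; exp(-qT) = 0.9888130446; exp(-rT) = 0.9955101098
N(-d1) = 0.7143969378
Delta = -exp(-qT) * N(-d1) = -0.9888130446 * 0.7143969378 = -0.706405

Answer: Delta = -0.706405


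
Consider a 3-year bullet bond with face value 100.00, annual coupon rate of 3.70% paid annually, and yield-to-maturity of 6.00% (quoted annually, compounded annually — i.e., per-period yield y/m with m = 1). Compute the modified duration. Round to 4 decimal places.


Answer: Modified duration = 2.7269

Derivation:
Coupon per period c = face * coupon_rate / m = 3.700000
Periods per year m = 1; per-period yield y/m = 0.060000
Number of cashflows N = 3
Cashflows (t years, CF_t, discount factor 1/(1+y/m)^(m*t), PV):
  t = 1.0000: CF_t = 3.700000, DF = 0.943396, PV = 3.490566
  t = 2.0000: CF_t = 3.700000, DF = 0.889996, PV = 3.292987
  t = 3.0000: CF_t = 103.700000, DF = 0.839619, PV = 87.068520
Price P = sum_t PV_t = 93.852073
First compute Macaulay numerator sum_t t * PV_t:
  t * PV_t at t = 1.0000: 3.490566
  t * PV_t at t = 2.0000: 6.585974
  t * PV_t at t = 3.0000: 261.205559
Macaulay duration D = 271.282099 / 93.852073 = 2.890529
Modified duration = D / (1 + y/m) = 2.890529 / (1 + 0.060000) = 2.726914


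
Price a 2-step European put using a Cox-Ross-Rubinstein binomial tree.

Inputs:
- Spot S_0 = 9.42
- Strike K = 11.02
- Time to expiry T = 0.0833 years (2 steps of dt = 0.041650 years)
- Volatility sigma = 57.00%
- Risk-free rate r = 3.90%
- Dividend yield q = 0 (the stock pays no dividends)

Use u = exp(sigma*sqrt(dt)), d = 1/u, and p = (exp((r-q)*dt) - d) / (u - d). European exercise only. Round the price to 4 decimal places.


Answer: Price = V(0,0) = 1.7618

Derivation:
dt = T/N = 0.041650
u = exp(sigma*sqrt(dt)) = 1.123364; d = 1/u = 0.890184
p = (exp((r-q)*dt) - d) / (u - d) = 0.477923
Discount per step: exp(-r*dt) = 0.998377
Stock lattice S(k, i) with i counting down-moves:
  k=0: S(0,0) = 9.4200
  k=1: S(1,0) = 10.5821; S(1,1) = 8.3855
  k=2: S(2,0) = 11.8875; S(2,1) = 9.4200; S(2,2) = 7.4647
Terminal payoffs V(N, i) = max(K - S_T, 0):
  V(2,0) = 0.000000; V(2,1) = 1.600000; V(2,2) = 3.555338
Backward induction: V(k, i) = exp(-r*dt) * [p * V(k+1, i) + (1-p) * V(k+1, i+1)].
  V(1,0) = exp(-r*dt) * [p*0.000000 + (1-p)*1.600000] = 0.833968
  V(1,1) = exp(-r*dt) * [p*1.600000 + (1-p)*3.555338] = 2.616584
  V(0,0) = exp(-r*dt) * [p*0.833968 + (1-p)*2.616584] = 1.761768


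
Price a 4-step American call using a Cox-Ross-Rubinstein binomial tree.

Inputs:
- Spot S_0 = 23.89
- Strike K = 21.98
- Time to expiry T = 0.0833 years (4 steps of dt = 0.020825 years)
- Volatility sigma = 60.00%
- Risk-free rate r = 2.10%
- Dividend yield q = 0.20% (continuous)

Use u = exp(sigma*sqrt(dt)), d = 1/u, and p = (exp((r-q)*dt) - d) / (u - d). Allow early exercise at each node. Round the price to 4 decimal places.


Answer: Price = V(0,0) = 2.8214

Derivation:
dt = T/N = 0.020825
u = exp(sigma*sqrt(dt)) = 1.090444; d = 1/u = 0.917057
p = (exp((r-q)*dt) - d) / (u - d) = 0.480650
Discount per step: exp(-r*dt) = 0.999563
Stock lattice S(k, i) with i counting down-moves:
  k=0: S(0,0) = 23.8900
  k=1: S(1,0) = 26.0507; S(1,1) = 21.9085
  k=2: S(2,0) = 28.4069; S(2,1) = 23.8900; S(2,2) = 20.0914
  k=3: S(3,0) = 30.9761; S(3,1) = 26.0507; S(3,2) = 21.9085; S(3,3) = 18.4249
  k=4: S(4,0) = 33.7777; S(4,1) = 28.4069; S(4,2) = 23.8900; S(4,3) = 20.0914; S(4,4) = 16.8967
Terminal payoffs V(N, i) = max(S_T - K, 0):
  V(4,0) = 11.797700; V(4,1) = 6.426852; V(4,2) = 1.910000; V(4,3) = 0.000000; V(4,4) = 0.000000
Backward induction: V(k, i) = exp(-r*dt) * [p * V(k+1, i) + (1-p) * V(k+1, i+1)]; then take max(V_cont, immediate exercise) for American.
  V(3,0) = exp(-r*dt) * [p*11.797700 + (1-p)*6.426852] = 9.004410; exercise = 8.996090; V(3,0) = max -> 9.004410
  V(3,1) = exp(-r*dt) * [p*6.426852 + (1-p)*1.910000] = 4.079239; exercise = 4.070714; V(3,1) = max -> 4.079239
  V(3,2) = exp(-r*dt) * [p*1.910000 + (1-p)*0.000000] = 0.917640; exercise = 0.000000; V(3,2) = max -> 0.917640
  V(3,3) = exp(-r*dt) * [p*0.000000 + (1-p)*0.000000] = 0.000000; exercise = 0.000000; V(3,3) = max -> 0.000000
  V(2,0) = exp(-r*dt) * [p*9.004410 + (1-p)*4.079239] = 6.443703; exercise = 6.426852; V(2,0) = max -> 6.443703
  V(2,1) = exp(-r*dt) * [p*4.079239 + (1-p)*0.917640] = 2.436196; exercise = 1.910000; V(2,1) = max -> 2.436196
  V(2,2) = exp(-r*dt) * [p*0.917640 + (1-p)*0.000000] = 0.440870; exercise = 0.000000; V(2,2) = max -> 0.440870
  V(1,0) = exp(-r*dt) * [p*6.443703 + (1-p)*2.436196] = 4.360495; exercise = 4.070714; V(1,0) = max -> 4.360495
  V(1,1) = exp(-r*dt) * [p*2.436196 + (1-p)*0.440870] = 1.399311; exercise = 0.000000; V(1,1) = max -> 1.399311
  V(0,0) = exp(-r*dt) * [p*4.360495 + (1-p)*1.399311] = 2.821369; exercise = 1.910000; V(0,0) = max -> 2.821369


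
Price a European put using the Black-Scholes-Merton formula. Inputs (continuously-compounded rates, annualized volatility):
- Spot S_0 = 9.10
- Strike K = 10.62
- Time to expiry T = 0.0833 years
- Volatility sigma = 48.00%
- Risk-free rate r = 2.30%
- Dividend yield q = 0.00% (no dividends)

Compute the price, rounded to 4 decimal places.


d1 = (ln(S/K) + (r - q + 0.5*sigma^2) * T) / (sigma * sqrt(T)) = -1.03187751
d2 = d1 - sigma * sqrt(T) = -1.17041385
exp(-rT) = 0.99808593; exp(-qT) = 1.00000000
P = K * exp(-rT) * N(-d2) - S_0 * exp(-qT) * N(-d1)
N(-d1) = 0.84893525; N(-d2) = 0.87908277
P = 10.6200 * 0.99808593 * 0.87908277 - 9.1000 * 1.00000000 * 0.84893525 = 1.5927

Answer: Price = 1.5927


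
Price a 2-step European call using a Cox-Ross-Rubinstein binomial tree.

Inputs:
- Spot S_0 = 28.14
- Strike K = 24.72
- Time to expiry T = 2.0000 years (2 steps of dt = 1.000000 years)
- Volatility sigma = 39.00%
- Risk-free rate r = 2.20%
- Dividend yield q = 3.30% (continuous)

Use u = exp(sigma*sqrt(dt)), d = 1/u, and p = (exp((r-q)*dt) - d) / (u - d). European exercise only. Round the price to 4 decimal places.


Answer: Price = V(0,0) = 6.8953

Derivation:
dt = T/N = 1.000000
u = exp(sigma*sqrt(dt)) = 1.476981; d = 1/u = 0.677057
p = (exp((r-q)*dt) - d) / (u - d) = 0.390041
Discount per step: exp(-r*dt) = 0.978240
Stock lattice S(k, i) with i counting down-moves:
  k=0: S(0,0) = 28.1400
  k=1: S(1,0) = 41.5622; S(1,1) = 19.0524
  k=2: S(2,0) = 61.3866; S(2,1) = 28.1400; S(2,2) = 12.8995
Terminal payoffs V(N, i) = max(S_T - K, 0):
  V(2,0) = 36.666630; V(2,1) = 3.420000; V(2,2) = 0.000000
Backward induction: V(k, i) = exp(-r*dt) * [p * V(k+1, i) + (1-p) * V(k+1, i+1)].
  V(1,0) = exp(-r*dt) * [p*36.666630 + (1-p)*3.420000] = 16.030971
  V(1,1) = exp(-r*dt) * [p*3.420000 + (1-p)*0.000000] = 1.304915
  V(0,0) = exp(-r*dt) * [p*16.030971 + (1-p)*1.304915] = 6.895308


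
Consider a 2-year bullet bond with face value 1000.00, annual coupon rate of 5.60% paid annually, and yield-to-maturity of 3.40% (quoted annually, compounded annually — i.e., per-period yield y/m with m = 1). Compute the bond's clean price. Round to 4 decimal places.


Answer: Price = 1041.8536

Derivation:
Coupon per period c = face * coupon_rate / m = 56.000000
Periods per year m = 1; per-period yield y/m = 0.034000
Number of cashflows N = 2
Cashflows (t years, CF_t, discount factor 1/(1+y/m)^(m*t), PV):
  t = 1.0000: CF_t = 56.000000, DF = 0.967118, PV = 54.158607
  t = 2.0000: CF_t = 1056.000000, DF = 0.935317, PV = 987.694967
Price P = sum_t PV_t = 1041.853574


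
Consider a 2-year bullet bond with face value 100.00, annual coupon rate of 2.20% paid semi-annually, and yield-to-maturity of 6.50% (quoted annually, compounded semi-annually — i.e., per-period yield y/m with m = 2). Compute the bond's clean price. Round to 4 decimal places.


Coupon per period c = face * coupon_rate / m = 1.100000
Periods per year m = 2; per-period yield y/m = 0.032500
Number of cashflows N = 4
Cashflows (t years, CF_t, discount factor 1/(1+y/m)^(m*t), PV):
  t = 0.5000: CF_t = 1.100000, DF = 0.968523, PV = 1.065375
  t = 1.0000: CF_t = 1.100000, DF = 0.938037, PV = 1.031840
  t = 1.5000: CF_t = 1.100000, DF = 0.908510, PV = 0.999361
  t = 2.0000: CF_t = 101.100000, DF = 0.879913, PV = 88.959209
Price P = sum_t PV_t = 92.055786

Answer: Price = 92.0558


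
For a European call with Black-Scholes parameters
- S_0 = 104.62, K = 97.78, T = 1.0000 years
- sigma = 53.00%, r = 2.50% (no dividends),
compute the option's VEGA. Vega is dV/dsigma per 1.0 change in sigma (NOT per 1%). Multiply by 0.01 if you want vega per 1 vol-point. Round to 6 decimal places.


d1 = 0.4397446807; d2 = -0.0902553193
phi(d1) = 0.3621755553; exp(-qT) = 1.0000000000; exp(-rT) = 0.9753099120
Vega = S * exp(-qT) * phi(d1) * sqrt(T) = 104.6200 * 1.0000000000 * 0.3621755553 * 1.0000000000 = 37.890807

Answer: Vega = 37.890807


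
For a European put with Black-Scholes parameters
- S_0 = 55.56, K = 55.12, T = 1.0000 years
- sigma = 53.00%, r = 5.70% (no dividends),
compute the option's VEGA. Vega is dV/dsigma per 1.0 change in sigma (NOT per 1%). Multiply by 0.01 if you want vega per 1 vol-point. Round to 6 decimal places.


d1 = 0.3875488513; d2 = -0.1424511487
phi(d1) = 0.3700801818; exp(-qT) = 1.0000000000; exp(-rT) = 0.9445940694
Vega = S * exp(-qT) * phi(d1) * sqrt(T) = 55.5600 * 1.0000000000 * 0.3700801818 * 1.0000000000 = 20.561655

Answer: Vega = 20.561655


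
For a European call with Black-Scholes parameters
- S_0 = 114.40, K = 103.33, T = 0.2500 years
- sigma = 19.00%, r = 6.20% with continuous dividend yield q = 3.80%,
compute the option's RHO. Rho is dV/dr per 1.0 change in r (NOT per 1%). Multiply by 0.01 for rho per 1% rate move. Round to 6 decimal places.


d1 = 1.1819560918; d2 = 1.0869560918
phi(d1) = 0.1984042556; exp(-qT) = 0.9905449824; exp(-rT) = 0.9846195068
N(d2) = 0.8614718925
Rho = K*T*exp(-rT)*N(d2) = 103.3300 * 0.2500 * 0.9846195068 * 0.8614718925 = 21.911696

Answer: Rho = 21.911696


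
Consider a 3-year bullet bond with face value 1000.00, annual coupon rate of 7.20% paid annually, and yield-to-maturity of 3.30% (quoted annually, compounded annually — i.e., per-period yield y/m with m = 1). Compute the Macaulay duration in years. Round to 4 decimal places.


Coupon per period c = face * coupon_rate / m = 72.000000
Periods per year m = 1; per-period yield y/m = 0.033000
Number of cashflows N = 3
Cashflows (t years, CF_t, discount factor 1/(1+y/m)^(m*t), PV):
  t = 1.0000: CF_t = 72.000000, DF = 0.968054, PV = 69.699903
  t = 2.0000: CF_t = 72.000000, DF = 0.937129, PV = 67.473285
  t = 3.0000: CF_t = 1072.000000, DF = 0.907192, PV = 972.509429
Price P = sum_t PV_t = 1109.682617
Macaulay numerator sum_t t * PV_t:
  t * PV_t at t = 1.0000: 69.699903
  t * PV_t at t = 2.0000: 134.946570
  t * PV_t at t = 3.0000: 2917.528287
Macaulay duration D = (sum_t t * PV_t) / P = 3122.174760 / 1109.682617 = 2.813575

Answer: Macaulay duration = 2.8136 years


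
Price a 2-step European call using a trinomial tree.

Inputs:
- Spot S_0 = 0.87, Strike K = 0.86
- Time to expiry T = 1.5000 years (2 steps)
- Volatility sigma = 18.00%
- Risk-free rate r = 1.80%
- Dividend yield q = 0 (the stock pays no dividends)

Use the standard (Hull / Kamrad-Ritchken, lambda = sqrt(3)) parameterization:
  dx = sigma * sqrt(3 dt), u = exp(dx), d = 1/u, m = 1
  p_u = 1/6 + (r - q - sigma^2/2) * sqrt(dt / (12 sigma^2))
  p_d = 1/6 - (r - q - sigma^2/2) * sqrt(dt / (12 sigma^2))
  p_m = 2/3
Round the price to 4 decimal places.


Answer: Price = V(0,0) = 0.0839

Derivation:
dt = T/N = 0.750000; dx = sigma*sqrt(3*dt) = 0.270000
u = exp(dx) = 1.309964; d = 1/u = 0.763379
p_u = 0.169167, p_m = 0.666667, p_d = 0.164167
Discount per step: exp(-r*dt) = 0.986591
Stock lattice S(k, j) with j the centered position index:
  k=0: S(0,+0) = 0.8700
  k=1: S(1,-1) = 0.6641; S(1,+0) = 0.8700; S(1,+1) = 1.1397
  k=2: S(2,-2) = 0.5070; S(2,-1) = 0.6641; S(2,+0) = 0.8700; S(2,+1) = 1.1397; S(2,+2) = 1.4929
Terminal payoffs V(N, j) = max(S_T - K, 0):
  V(2,-2) = 0.000000; V(2,-1) = 0.000000; V(2,+0) = 0.010000; V(2,+1) = 0.279669; V(2,+2) = 0.632926
Backward induction: V(k, j) = exp(-r*dt) * [p_u * V(k+1, j+1) + p_m * V(k+1, j) + p_d * V(k+1, j-1)]
  V(1,-1) = exp(-r*dt) * [p_u*0.010000 + p_m*0.000000 + p_d*0.000000] = 0.001669
  V(1,+0) = exp(-r*dt) * [p_u*0.279669 + p_m*0.010000 + p_d*0.000000] = 0.053254
  V(1,+1) = exp(-r*dt) * [p_u*0.632926 + p_m*0.279669 + p_d*0.010000] = 0.291200
  V(0,+0) = exp(-r*dt) * [p_u*0.291200 + p_m*0.053254 + p_d*0.001669] = 0.083897


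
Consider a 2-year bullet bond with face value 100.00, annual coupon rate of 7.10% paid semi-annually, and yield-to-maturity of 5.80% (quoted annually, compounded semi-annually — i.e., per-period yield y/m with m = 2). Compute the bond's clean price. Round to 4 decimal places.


Answer: Price = 102.4219

Derivation:
Coupon per period c = face * coupon_rate / m = 3.550000
Periods per year m = 2; per-period yield y/m = 0.029000
Number of cashflows N = 4
Cashflows (t years, CF_t, discount factor 1/(1+y/m)^(m*t), PV):
  t = 0.5000: CF_t = 3.550000, DF = 0.971817, PV = 3.449951
  t = 1.0000: CF_t = 3.550000, DF = 0.944429, PV = 3.352722
  t = 1.5000: CF_t = 3.550000, DF = 0.917812, PV = 3.258234
  t = 2.0000: CF_t = 103.550000, DF = 0.891946, PV = 92.360995
Price P = sum_t PV_t = 102.421903


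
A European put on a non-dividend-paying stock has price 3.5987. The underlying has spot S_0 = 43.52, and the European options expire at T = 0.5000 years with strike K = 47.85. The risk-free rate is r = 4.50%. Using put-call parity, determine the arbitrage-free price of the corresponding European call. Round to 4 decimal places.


Answer: Call price = 0.3333

Derivation:
Put-call parity: C - P = S_0 * exp(-qT) - K * exp(-rT).
S_0 * exp(-qT) = 43.5200 * 1.00000000 = 43.52000000
K * exp(-rT) = 47.8500 * 0.97775124 = 46.78539670
C = P + S*exp(-qT) - K*exp(-rT)
C = 3.5987 + 43.52000000 - 46.78539670 = 0.3333


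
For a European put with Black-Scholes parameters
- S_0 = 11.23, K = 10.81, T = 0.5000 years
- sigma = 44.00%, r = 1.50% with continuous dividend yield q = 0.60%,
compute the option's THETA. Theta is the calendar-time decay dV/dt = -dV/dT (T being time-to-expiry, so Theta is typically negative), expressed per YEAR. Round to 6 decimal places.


d1 = 0.2925401584; d2 = -0.0185868253
phi(d1) = 0.3822316635; exp(-qT) = 0.9970044955; exp(-rT) = 0.9925280548
Theta = -S*exp(-qT)*phi(d1)*sigma/(2*sqrt(T)) + r*K*exp(-rT)*N(-d2) - q*S*exp(-qT)*N(-d1)
N(-d1) = 0.3849368300; N(-d2) = 0.5074146436; sqrt(T) = 0.7071067812
Term 1 = -11.2300 * 0.9970044955 * 0.3822316635 * 0.4400 / (2 * 0.7071067812) = -1.3315001263
Term 2 = 0.0150 * 10.8100 * 0.9925280548 * 0.5074146436 = 0.0816625131
Term 3 = -0.0060 * 11.2300 * 0.9970044955 * 0.3849368300 = -0.0258593491
Theta = -1.3315001263 + (0.0816625131) + (-0.0258593491) = -1.275697

Answer: Theta = -1.275697


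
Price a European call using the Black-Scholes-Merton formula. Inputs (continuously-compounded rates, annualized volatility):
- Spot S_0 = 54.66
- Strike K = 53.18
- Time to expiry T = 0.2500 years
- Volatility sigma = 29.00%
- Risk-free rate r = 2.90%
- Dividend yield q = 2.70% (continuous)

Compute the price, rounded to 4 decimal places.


Answer: Price = 3.9001

Derivation:
d1 = (ln(S/K) + (r - q + 0.5*sigma^2) * T) / (sigma * sqrt(T)) = 0.26525720
d2 = d1 - sigma * sqrt(T) = 0.12025720
exp(-rT) = 0.99277622; exp(-qT) = 0.99327273
C = S_0 * exp(-qT) * N(d1) - K * exp(-rT) * N(d2)
N(d1) = 0.60459434; N(d2) = 0.54786030
C = 54.6600 * 0.99327273 * 0.60459434 - 53.1800 * 0.99277622 * 0.54786030 = 3.9001


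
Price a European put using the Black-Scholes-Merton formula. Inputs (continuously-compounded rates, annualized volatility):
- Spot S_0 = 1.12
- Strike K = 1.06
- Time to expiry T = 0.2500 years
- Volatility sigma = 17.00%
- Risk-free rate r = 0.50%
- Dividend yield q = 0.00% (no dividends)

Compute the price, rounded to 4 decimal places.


Answer: Price = 0.0141

Derivation:
d1 = (ln(S/K) + (r - q + 0.5*sigma^2) * T) / (sigma * sqrt(T)) = 0.70496797
d2 = d1 - sigma * sqrt(T) = 0.61996797
exp(-rT) = 0.99875078; exp(-qT) = 1.00000000
P = K * exp(-rT) * N(-d2) - S_0 * exp(-qT) * N(-d1)
N(-d1) = 0.24041509; N(-d2) = 0.26763944
P = 1.0600 * 0.99875078 * 0.26763944 - 1.1200 * 1.00000000 * 0.24041509 = 0.0141


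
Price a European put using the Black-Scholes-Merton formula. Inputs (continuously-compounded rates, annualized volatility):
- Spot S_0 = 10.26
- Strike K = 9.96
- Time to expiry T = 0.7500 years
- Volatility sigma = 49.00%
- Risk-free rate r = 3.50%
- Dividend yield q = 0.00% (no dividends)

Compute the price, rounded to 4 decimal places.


Answer: Price = 1.4124

Derivation:
d1 = (ln(S/K) + (r - q + 0.5*sigma^2) * T) / (sigma * sqrt(T)) = 0.34396707
d2 = d1 - sigma * sqrt(T) = -0.08038538
exp(-rT) = 0.97409154; exp(-qT) = 1.00000000
P = K * exp(-rT) * N(-d2) - S_0 * exp(-qT) * N(-d1)
N(-d1) = 0.36543553; N(-d2) = 0.53203462
P = 9.9600 * 0.97409154 * 0.53203462 - 10.2600 * 1.00000000 * 0.36543553 = 1.4124


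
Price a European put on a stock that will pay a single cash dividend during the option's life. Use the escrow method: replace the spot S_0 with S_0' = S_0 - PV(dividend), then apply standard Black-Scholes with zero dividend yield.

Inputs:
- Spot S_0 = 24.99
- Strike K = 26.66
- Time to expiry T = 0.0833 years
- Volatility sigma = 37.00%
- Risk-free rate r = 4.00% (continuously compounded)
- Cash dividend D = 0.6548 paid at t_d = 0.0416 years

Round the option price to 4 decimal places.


Answer: Price = 2.5483

Derivation:
PV(D) = D * exp(-r * t_d) = 0.6548 * 0.99833738 = 0.65371132
S_0' = S_0 - PV(D) = 24.9900 - 0.65371132 = 24.33628868
d1 = (ln(S_0'/K) + (r + sigma^2/2)*T) / (sigma*sqrt(T)) = -0.76938885
d2 = d1 - sigma*sqrt(T) = -0.87617729
exp(-rT) = 0.99667354
N(-d1) = 0.77916875; N(-d2) = 0.80953317
P = K * exp(-rT) * N(-d2) - S_0' * N(-d1) = 26.6600 * 0.99667354 * 0.80953317 - 24.33628868 * 0.77916875 = 2.5483


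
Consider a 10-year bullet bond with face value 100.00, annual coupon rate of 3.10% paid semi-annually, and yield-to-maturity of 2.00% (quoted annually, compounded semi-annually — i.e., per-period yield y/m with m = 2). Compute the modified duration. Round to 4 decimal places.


Answer: Modified duration = 8.6627

Derivation:
Coupon per period c = face * coupon_rate / m = 1.550000
Periods per year m = 2; per-period yield y/m = 0.010000
Number of cashflows N = 20
Cashflows (t years, CF_t, discount factor 1/(1+y/m)^(m*t), PV):
  t = 0.5000: CF_t = 1.550000, DF = 0.990099, PV = 1.534653
  t = 1.0000: CF_t = 1.550000, DF = 0.980296, PV = 1.519459
  t = 1.5000: CF_t = 1.550000, DF = 0.970590, PV = 1.504415
  t = 2.0000: CF_t = 1.550000, DF = 0.960980, PV = 1.489520
  t = 2.5000: CF_t = 1.550000, DF = 0.951466, PV = 1.474772
  t = 3.0000: CF_t = 1.550000, DF = 0.942045, PV = 1.460170
  t = 3.5000: CF_t = 1.550000, DF = 0.932718, PV = 1.445713
  t = 4.0000: CF_t = 1.550000, DF = 0.923483, PV = 1.431399
  t = 4.5000: CF_t = 1.550000, DF = 0.914340, PV = 1.417227
  t = 5.0000: CF_t = 1.550000, DF = 0.905287, PV = 1.403195
  t = 5.5000: CF_t = 1.550000, DF = 0.896324, PV = 1.389302
  t = 6.0000: CF_t = 1.550000, DF = 0.887449, PV = 1.375546
  t = 6.5000: CF_t = 1.550000, DF = 0.878663, PV = 1.361927
  t = 7.0000: CF_t = 1.550000, DF = 0.869963, PV = 1.348443
  t = 7.5000: CF_t = 1.550000, DF = 0.861349, PV = 1.335092
  t = 8.0000: CF_t = 1.550000, DF = 0.852821, PV = 1.321873
  t = 8.5000: CF_t = 1.550000, DF = 0.844377, PV = 1.308785
  t = 9.0000: CF_t = 1.550000, DF = 0.836017, PV = 1.295827
  t = 9.5000: CF_t = 1.550000, DF = 0.827740, PV = 1.282997
  t = 10.0000: CF_t = 101.550000, DF = 0.819544, PV = 83.224741
Price P = sum_t PV_t = 109.925054
First compute Macaulay numerator sum_t t * PV_t:
  t * PV_t at t = 0.5000: 0.767327
  t * PV_t at t = 1.0000: 1.519459
  t * PV_t at t = 1.5000: 2.256622
  t * PV_t at t = 2.0000: 2.979039
  t * PV_t at t = 2.5000: 3.686930
  t * PV_t at t = 3.0000: 4.380510
  t * PV_t at t = 3.5000: 5.059995
  t * PV_t at t = 4.0000: 5.725596
  t * PV_t at t = 4.5000: 6.377520
  t * PV_t at t = 5.0000: 7.015974
  t * PV_t at t = 5.5000: 7.641160
  t * PV_t at t = 6.0000: 8.253278
  t * PV_t at t = 6.5000: 8.852526
  t * PV_t at t = 7.0000: 9.439098
  t * PV_t at t = 7.5000: 10.013188
  t * PV_t at t = 8.0000: 10.574984
  t * PV_t at t = 8.5000: 11.124673
  t * PV_t at t = 9.0000: 11.662442
  t * PV_t at t = 9.5000: 12.188470
  t * PV_t at t = 10.0000: 832.247410
Macaulay duration D = 961.766200 / 109.925054 = 8.749290
Modified duration = D / (1 + y/m) = 8.749290 / (1 + 0.010000) = 8.662664


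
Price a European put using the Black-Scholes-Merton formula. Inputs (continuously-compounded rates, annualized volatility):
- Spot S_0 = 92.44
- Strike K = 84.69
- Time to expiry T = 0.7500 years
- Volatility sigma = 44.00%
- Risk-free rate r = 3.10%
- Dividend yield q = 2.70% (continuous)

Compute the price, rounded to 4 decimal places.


d1 = (ln(S/K) + (r - q + 0.5*sigma^2) * T) / (sigma * sqrt(T)) = 0.42818987
d2 = d1 - sigma * sqrt(T) = 0.04713869
exp(-rT) = 0.97701820; exp(-qT) = 0.97995365
P = K * exp(-rT) * N(-d2) - S_0 * exp(-qT) * N(-d1)
N(-d1) = 0.33425645; N(-d2) = 0.48120134
P = 84.6900 * 0.97701820 * 0.48120134 - 92.4400 * 0.97995365 * 0.33425645 = 9.5371

Answer: Price = 9.5371


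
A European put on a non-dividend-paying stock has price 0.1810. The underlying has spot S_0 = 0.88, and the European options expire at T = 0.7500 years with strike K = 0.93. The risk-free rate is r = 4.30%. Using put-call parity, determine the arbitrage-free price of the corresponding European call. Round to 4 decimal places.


Answer: Call price = 0.1605

Derivation:
Put-call parity: C - P = S_0 * exp(-qT) - K * exp(-rT).
S_0 * exp(-qT) = 0.8800 * 1.00000000 = 0.88000000
K * exp(-rT) = 0.9300 * 0.96826449 = 0.90048597
C = P + S*exp(-qT) - K*exp(-rT)
C = 0.1810 + 0.88000000 - 0.90048597 = 0.1605


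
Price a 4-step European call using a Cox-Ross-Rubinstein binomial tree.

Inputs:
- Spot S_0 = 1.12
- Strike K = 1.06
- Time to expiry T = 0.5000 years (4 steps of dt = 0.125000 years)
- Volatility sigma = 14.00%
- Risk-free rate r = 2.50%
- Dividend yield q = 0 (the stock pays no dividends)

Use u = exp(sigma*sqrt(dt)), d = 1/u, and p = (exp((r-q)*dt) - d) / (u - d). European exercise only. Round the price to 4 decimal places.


dt = T/N = 0.125000
u = exp(sigma*sqrt(dt)) = 1.050743; d = 1/u = 0.951708
p = (exp((r-q)*dt) - d) / (u - d) = 0.519232
Discount per step: exp(-r*dt) = 0.996880
Stock lattice S(k, i) with i counting down-moves:
  k=0: S(0,0) = 1.1200
  k=1: S(1,0) = 1.1768; S(1,1) = 1.0659
  k=2: S(2,0) = 1.2365; S(2,1) = 1.1200; S(2,2) = 1.0144
  k=3: S(3,0) = 1.2993; S(3,1) = 1.1768; S(3,2) = 1.0659; S(3,3) = 0.9654
  k=4: S(4,0) = 1.3652; S(4,1) = 1.2365; S(4,2) = 1.1200; S(4,3) = 1.0144; S(4,4) = 0.9188
Terminal payoffs V(N, i) = max(S_T - K, 0):
  V(4,0) = 0.305224; V(4,1) = 0.176548; V(4,2) = 0.060000; V(4,3) = 0.000000; V(4,4) = 0.000000
Backward induction: V(k, i) = exp(-r*dt) * [p * V(k+1, i) + (1-p) * V(k+1, i+1)].
  V(3,0) = exp(-r*dt) * [p*0.305224 + (1-p)*0.176548] = 0.242601
  V(3,1) = exp(-r*dt) * [p*0.176548 + (1-p)*0.060000] = 0.120139
  V(3,2) = exp(-r*dt) * [p*0.060000 + (1-p)*0.000000] = 0.031057
  V(3,3) = exp(-r*dt) * [p*0.000000 + (1-p)*0.000000] = 0.000000
  V(2,0) = exp(-r*dt) * [p*0.242601 + (1-p)*0.120139] = 0.183152
  V(2,1) = exp(-r*dt) * [p*0.120139 + (1-p)*0.031057] = 0.077070
  V(2,2) = exp(-r*dt) * [p*0.031057 + (1-p)*0.000000] = 0.016075
  V(1,0) = exp(-r*dt) * [p*0.183152 + (1-p)*0.077070] = 0.131739
  V(1,1) = exp(-r*dt) * [p*0.077070 + (1-p)*0.016075] = 0.047597
  V(0,0) = exp(-r*dt) * [p*0.131739 + (1-p)*0.047597] = 0.091001

Answer: Price = V(0,0) = 0.0910


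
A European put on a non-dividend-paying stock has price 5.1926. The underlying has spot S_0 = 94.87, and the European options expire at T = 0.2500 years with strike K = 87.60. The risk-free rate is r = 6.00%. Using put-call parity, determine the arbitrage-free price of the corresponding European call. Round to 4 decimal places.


Put-call parity: C - P = S_0 * exp(-qT) - K * exp(-rT).
S_0 * exp(-qT) = 94.8700 * 1.00000000 = 94.87000000
K * exp(-rT) = 87.6000 * 0.98511194 = 86.29580591
C = P + S*exp(-qT) - K*exp(-rT)
C = 5.1926 + 94.87000000 - 86.29580591 = 13.7668

Answer: Call price = 13.7668


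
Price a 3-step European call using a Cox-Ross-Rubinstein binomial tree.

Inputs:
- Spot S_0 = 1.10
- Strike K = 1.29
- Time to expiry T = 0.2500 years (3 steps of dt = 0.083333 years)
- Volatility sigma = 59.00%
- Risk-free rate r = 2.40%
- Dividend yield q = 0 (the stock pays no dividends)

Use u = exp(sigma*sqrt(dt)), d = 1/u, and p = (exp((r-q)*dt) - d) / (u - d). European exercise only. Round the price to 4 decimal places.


Answer: Price = V(0,0) = 0.0587

Derivation:
dt = T/N = 0.083333
u = exp(sigma*sqrt(dt)) = 1.185682; d = 1/u = 0.843396
p = (exp((r-q)*dt) - d) / (u - d) = 0.463372
Discount per step: exp(-r*dt) = 0.998002
Stock lattice S(k, i) with i counting down-moves:
  k=0: S(0,0) = 1.1000
  k=1: S(1,0) = 1.3043; S(1,1) = 0.9277
  k=2: S(2,0) = 1.5464; S(2,1) = 1.1000; S(2,2) = 0.7824
  k=3: S(3,0) = 1.8336; S(3,1) = 1.3043; S(3,2) = 0.9277; S(3,3) = 0.6599
Terminal payoffs V(N, i) = max(S_T - K, 0):
  V(3,0) = 0.543571; V(3,1) = 0.014250; V(3,2) = 0.000000; V(3,3) = 0.000000
Backward induction: V(k, i) = exp(-r*dt) * [p * V(k+1, i) + (1-p) * V(k+1, i+1)].
  V(2,0) = exp(-r*dt) * [p*0.543571 + (1-p)*0.014250] = 0.259004
  V(2,1) = exp(-r*dt) * [p*0.014250 + (1-p)*0.000000] = 0.006590
  V(2,2) = exp(-r*dt) * [p*0.000000 + (1-p)*0.000000] = 0.000000
  V(1,0) = exp(-r*dt) * [p*0.259004 + (1-p)*0.006590] = 0.123305
  V(1,1) = exp(-r*dt) * [p*0.006590 + (1-p)*0.000000] = 0.003048
  V(0,0) = exp(-r*dt) * [p*0.123305 + (1-p)*0.003048] = 0.058654


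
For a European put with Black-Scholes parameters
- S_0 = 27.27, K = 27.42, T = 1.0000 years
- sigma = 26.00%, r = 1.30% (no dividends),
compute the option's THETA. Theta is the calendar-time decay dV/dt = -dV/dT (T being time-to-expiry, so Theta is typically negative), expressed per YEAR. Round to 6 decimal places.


d1 = 0.1589020105; d2 = -0.1010979895
phi(d1) = 0.3939373243; exp(-qT) = 1.0000000000; exp(-rT) = 0.9870841350
Theta = -S*exp(-qT)*phi(d1)*sigma/(2*sqrt(T)) + r*K*exp(-rT)*N(-d2) - q*S*exp(-qT)*N(-d1)
N(-d1) = 0.4368730383; N(-d2) = 0.5402636630; sqrt(T) = 1.0000000000
Term 1 = -27.2700 * 1.0000000000 * 0.3939373243 * 0.2600 / (2 * 1.0000000000) = -1.3965472084
Term 2 = 0.0130 * 27.4200 * 0.9870841350 * 0.5402636630 = 0.1900950172
Term 3 = 0 (no dividend yield, q = 0)
Theta = -1.3965472084 + (0.1900950172) + (0.0000000000) = -1.206452

Answer: Theta = -1.206452


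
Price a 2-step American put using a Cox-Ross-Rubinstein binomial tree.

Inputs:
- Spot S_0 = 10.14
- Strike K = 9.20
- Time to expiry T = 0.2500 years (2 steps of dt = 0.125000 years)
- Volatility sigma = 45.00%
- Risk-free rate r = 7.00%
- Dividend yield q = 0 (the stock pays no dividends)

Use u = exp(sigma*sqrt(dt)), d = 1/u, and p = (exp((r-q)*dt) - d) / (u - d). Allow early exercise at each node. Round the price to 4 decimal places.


dt = T/N = 0.125000
u = exp(sigma*sqrt(dt)) = 1.172454; d = 1/u = 0.852912
p = (exp((r-q)*dt) - d) / (u - d) = 0.487812
Discount per step: exp(-r*dt) = 0.991288
Stock lattice S(k, i) with i counting down-moves:
  k=0: S(0,0) = 10.1400
  k=1: S(1,0) = 11.8887; S(1,1) = 8.6485
  k=2: S(2,0) = 13.9389; S(2,1) = 10.1400; S(2,2) = 7.3764
Terminal payoffs V(N, i) = max(K - S_T, 0):
  V(2,0) = 0.000000; V(2,1) = 0.000000; V(2,2) = 1.823569
Backward induction: V(k, i) = exp(-r*dt) * [p * V(k+1, i) + (1-p) * V(k+1, i+1)]; then take max(V_cont, immediate exercise) for American.
  V(1,0) = exp(-r*dt) * [p*0.000000 + (1-p)*0.000000] = 0.000000; exercise = 0.000000; V(1,0) = max -> 0.000000
  V(1,1) = exp(-r*dt) * [p*0.000000 + (1-p)*1.823569] = 0.925873; exercise = 0.551473; V(1,1) = max -> 0.925873
  V(0,0) = exp(-r*dt) * [p*0.000000 + (1-p)*0.925873] = 0.470090; exercise = 0.000000; V(0,0) = max -> 0.470090

Answer: Price = V(0,0) = 0.4701


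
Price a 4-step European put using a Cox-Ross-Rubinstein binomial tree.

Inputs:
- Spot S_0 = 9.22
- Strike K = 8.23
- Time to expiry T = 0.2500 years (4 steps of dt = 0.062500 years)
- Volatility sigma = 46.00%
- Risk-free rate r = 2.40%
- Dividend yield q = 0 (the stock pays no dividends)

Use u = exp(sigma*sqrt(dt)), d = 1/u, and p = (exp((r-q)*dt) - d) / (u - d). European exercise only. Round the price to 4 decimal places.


dt = T/N = 0.062500
u = exp(sigma*sqrt(dt)) = 1.121873; d = 1/u = 0.891366
p = (exp((r-q)*dt) - d) / (u - d) = 0.477794
Discount per step: exp(-r*dt) = 0.998501
Stock lattice S(k, i) with i counting down-moves:
  k=0: S(0,0) = 9.2200
  k=1: S(1,0) = 10.3437; S(1,1) = 8.2184
  k=2: S(2,0) = 11.6043; S(2,1) = 9.2200; S(2,2) = 7.3256
  k=3: S(3,0) = 13.0185; S(3,1) = 10.3437; S(3,2) = 8.2184; S(3,3) = 6.5298
  k=4: S(4,0) = 14.6052; S(4,1) = 11.6043; S(4,2) = 9.2200; S(4,3) = 7.3256; S(4,4) = 5.8204
Terminal payoffs V(N, i) = max(K - S_T, 0):
  V(4,0) = 0.000000; V(4,1) = 0.000000; V(4,2) = 0.000000; V(4,3) = 0.904400; V(4,4) = 2.409565
Backward induction: V(k, i) = exp(-r*dt) * [p * V(k+1, i) + (1-p) * V(k+1, i+1)].
  V(3,0) = exp(-r*dt) * [p*0.000000 + (1-p)*0.000000] = 0.000000
  V(3,1) = exp(-r*dt) * [p*0.000000 + (1-p)*0.000000] = 0.000000
  V(3,2) = exp(-r*dt) * [p*0.000000 + (1-p)*0.904400] = 0.471575
  V(3,3) = exp(-r*dt) * [p*0.904400 + (1-p)*2.409565] = 1.687873
  V(2,0) = exp(-r*dt) * [p*0.000000 + (1-p)*0.000000] = 0.000000
  V(2,1) = exp(-r*dt) * [p*0.000000 + (1-p)*0.471575] = 0.245890
  V(2,2) = exp(-r*dt) * [p*0.471575 + (1-p)*1.687873] = 1.105074
  V(1,0) = exp(-r*dt) * [p*0.000000 + (1-p)*0.245890] = 0.128213
  V(1,1) = exp(-r*dt) * [p*0.245890 + (1-p)*1.105074] = 0.693520
  V(0,0) = exp(-r*dt) * [p*0.128213 + (1-p)*0.693520] = 0.422785

Answer: Price = V(0,0) = 0.4228


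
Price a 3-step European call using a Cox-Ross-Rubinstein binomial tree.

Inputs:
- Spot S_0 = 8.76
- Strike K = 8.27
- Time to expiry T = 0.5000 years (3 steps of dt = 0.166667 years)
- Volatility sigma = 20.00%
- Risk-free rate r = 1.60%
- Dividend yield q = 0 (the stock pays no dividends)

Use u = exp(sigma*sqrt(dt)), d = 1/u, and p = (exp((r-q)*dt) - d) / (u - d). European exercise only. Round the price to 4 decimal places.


dt = T/N = 0.166667
u = exp(sigma*sqrt(dt)) = 1.085076; d = 1/u = 0.921595
p = (exp((r-q)*dt) - d) / (u - d) = 0.495932
Discount per step: exp(-r*dt) = 0.997337
Stock lattice S(k, i) with i counting down-moves:
  k=0: S(0,0) = 8.7600
  k=1: S(1,0) = 9.5053; S(1,1) = 8.0732
  k=2: S(2,0) = 10.3139; S(2,1) = 8.7600; S(2,2) = 7.4402
  k=3: S(3,0) = 11.1914; S(3,1) = 9.5053; S(3,2) = 8.0732; S(3,3) = 6.8568
Terminal payoffs V(N, i) = max(S_T - K, 0):
  V(3,0) = 2.921392; V(3,1) = 1.235262; V(3,2) = 0.000000; V(3,3) = 0.000000
Backward induction: V(k, i) = exp(-r*dt) * [p * V(k+1, i) + (1-p) * V(k+1, i+1)].
  V(2,0) = exp(-r*dt) * [p*2.921392 + (1-p)*1.235262] = 2.065952
  V(2,1) = exp(-r*dt) * [p*1.235262 + (1-p)*0.000000] = 0.610975
  V(2,2) = exp(-r*dt) * [p*0.000000 + (1-p)*0.000000] = 0.000000
  V(1,0) = exp(-r*dt) * [p*2.065952 + (1-p)*0.610975] = 1.328997
  V(1,1) = exp(-r*dt) * [p*0.610975 + (1-p)*0.000000] = 0.302196
  V(0,0) = exp(-r*dt) * [p*1.328997 + (1-p)*0.302196] = 0.809259

Answer: Price = V(0,0) = 0.8093


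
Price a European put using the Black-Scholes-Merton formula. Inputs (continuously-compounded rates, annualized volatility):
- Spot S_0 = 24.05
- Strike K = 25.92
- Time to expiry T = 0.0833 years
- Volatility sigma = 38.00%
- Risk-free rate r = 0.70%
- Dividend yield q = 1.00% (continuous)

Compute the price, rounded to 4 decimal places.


d1 = (ln(S/K) + (r - q + 0.5*sigma^2) * T) / (sigma * sqrt(T)) = -0.63018702
d2 = d1 - sigma * sqrt(T) = -0.73986163
exp(-rT) = 0.99941707; exp(-qT) = 0.99916735
P = K * exp(-rT) * N(-d2) - S_0 * exp(-qT) * N(-d1)
N(-d1) = 0.73571388; N(-d2) = 0.77030802
P = 25.9200 * 0.99941707 * 0.77030802 - 24.0500 * 0.99916735 * 0.73571388 = 2.2756

Answer: Price = 2.2756


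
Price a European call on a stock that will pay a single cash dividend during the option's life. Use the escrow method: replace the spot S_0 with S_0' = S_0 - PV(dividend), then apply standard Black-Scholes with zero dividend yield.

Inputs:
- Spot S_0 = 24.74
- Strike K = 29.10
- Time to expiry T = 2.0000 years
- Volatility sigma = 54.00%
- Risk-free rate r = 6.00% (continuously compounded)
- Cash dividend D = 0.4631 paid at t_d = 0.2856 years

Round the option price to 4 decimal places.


Answer: Price = 6.7097

Derivation:
PV(D) = D * exp(-r * t_d) = 0.4631 * 0.98300999 = 0.45523192
S_0' = S_0 - PV(D) = 24.7400 - 0.45523192 = 24.28476808
d1 = (ln(S_0'/K) + (r + sigma^2/2)*T) / (sigma*sqrt(T)) = 0.30210633
d2 = d1 - sigma*sqrt(T) = -0.46156899
exp(-rT) = 0.88692044
N(d1) = 0.61871450; N(d2) = 0.32219522
C = S_0' * N(d1) - K * exp(-rT) * N(d2) = 24.28476808 * 0.61871450 - 29.1000 * 0.88692044 * 0.32219522 = 6.7097


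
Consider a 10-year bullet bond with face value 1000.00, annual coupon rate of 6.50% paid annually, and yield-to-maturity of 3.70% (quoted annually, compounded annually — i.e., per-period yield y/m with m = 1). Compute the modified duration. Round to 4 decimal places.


Answer: Modified duration = 7.6305

Derivation:
Coupon per period c = face * coupon_rate / m = 65.000000
Periods per year m = 1; per-period yield y/m = 0.037000
Number of cashflows N = 10
Cashflows (t years, CF_t, discount factor 1/(1+y/m)^(m*t), PV):
  t = 1.0000: CF_t = 65.000000, DF = 0.964320, PV = 62.680810
  t = 2.0000: CF_t = 65.000000, DF = 0.929913, PV = 60.444368
  t = 3.0000: CF_t = 65.000000, DF = 0.896734, PV = 58.287723
  t = 4.0000: CF_t = 65.000000, DF = 0.864739, PV = 56.208026
  t = 5.0000: CF_t = 65.000000, DF = 0.833885, PV = 54.202532
  t = 6.0000: CF_t = 65.000000, DF = 0.804132, PV = 52.268594
  t = 7.0000: CF_t = 65.000000, DF = 0.775441, PV = 50.403659
  t = 8.0000: CF_t = 65.000000, DF = 0.747773, PV = 48.605264
  t = 9.0000: CF_t = 65.000000, DF = 0.721093, PV = 46.871036
  t = 10.0000: CF_t = 1065.000000, DF = 0.695364, PV = 740.563058
Price P = sum_t PV_t = 1230.535069
First compute Macaulay numerator sum_t t * PV_t:
  t * PV_t at t = 1.0000: 62.680810
  t * PV_t at t = 2.0000: 120.888737
  t * PV_t at t = 3.0000: 174.863168
  t * PV_t at t = 4.0000: 224.832103
  t * PV_t at t = 5.0000: 271.012660
  t * PV_t at t = 6.0000: 313.611564
  t * PV_t at t = 7.0000: 352.825611
  t * PV_t at t = 8.0000: 388.842111
  t * PV_t at t = 9.0000: 421.839320
  t * PV_t at t = 10.0000: 7405.630577
Macaulay duration D = 9737.026661 / 1230.535069 = 7.912840
Modified duration = D / (1 + y/m) = 7.912840 / (1 + 0.037000) = 7.630511


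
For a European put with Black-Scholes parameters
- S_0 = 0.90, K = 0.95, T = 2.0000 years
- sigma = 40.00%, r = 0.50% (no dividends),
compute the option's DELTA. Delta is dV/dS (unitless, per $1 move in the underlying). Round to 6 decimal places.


d1 = 0.2049421350; d2 = -0.3607432899
phi(d1) = 0.3906515970; exp(-qT) = 1.0000000000; exp(-rT) = 0.9900498337
N(-d1) = 0.4188086674
Delta = -exp(-qT) * N(-d1) = -1.0000000000 * 0.4188086674 = -0.418809

Answer: Delta = -0.418809


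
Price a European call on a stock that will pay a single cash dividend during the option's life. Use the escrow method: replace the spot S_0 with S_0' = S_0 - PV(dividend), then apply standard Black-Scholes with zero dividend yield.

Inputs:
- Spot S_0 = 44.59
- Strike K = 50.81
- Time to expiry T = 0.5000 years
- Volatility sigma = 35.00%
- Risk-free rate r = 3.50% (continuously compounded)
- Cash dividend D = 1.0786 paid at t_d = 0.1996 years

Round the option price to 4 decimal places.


Answer: Price = 2.0832

Derivation:
PV(D) = D * exp(-r * t_d) = 1.0786 * 0.99303835 = 1.07109116
S_0' = S_0 - PV(D) = 44.5900 - 1.07109116 = 43.51890884
d1 = (ln(S_0'/K) + (r + sigma^2/2)*T) / (sigma*sqrt(T)) = -0.43142668
d2 = d1 - sigma*sqrt(T) = -0.67891405
exp(-rT) = 0.98265224
N(d1) = 0.33307908; N(d2) = 0.24859616
C = S_0' * N(d1) - K * exp(-rT) * N(d2) = 43.51890884 * 0.33307908 - 50.8100 * 0.98265224 * 0.24859616 = 2.0832


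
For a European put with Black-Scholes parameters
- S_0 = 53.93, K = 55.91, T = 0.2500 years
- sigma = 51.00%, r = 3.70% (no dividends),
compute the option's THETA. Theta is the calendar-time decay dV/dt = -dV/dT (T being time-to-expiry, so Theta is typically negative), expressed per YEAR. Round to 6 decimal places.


Answer: Theta = -9.756560

Derivation:
d1 = 0.0223770757; d2 = -0.2326229243
phi(d1) = 0.3988424110; exp(-qT) = 1.0000000000; exp(-rT) = 0.9907926496
Theta = -S*exp(-qT)*phi(d1)*sigma/(2*sqrt(T)) + r*K*exp(-rT)*N(-d2) - q*S*exp(-qT)*N(-d1)
N(-d1) = 0.4910735833; N(-d2) = 0.5919728877; sqrt(T) = 0.5000000000
Term 1 = -53.9300 * 1.0000000000 * 0.3988424110 * 0.5100 / (2 * 0.5000000000) = -10.9698813249
Term 2 = 0.0370 * 55.9100 * 0.9907926496 * 0.5919728877 = 1.2133212640
Term 3 = 0 (no dividend yield, q = 0)
Theta = -10.9698813249 + (1.2133212640) + (0.0000000000) = -9.756560
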